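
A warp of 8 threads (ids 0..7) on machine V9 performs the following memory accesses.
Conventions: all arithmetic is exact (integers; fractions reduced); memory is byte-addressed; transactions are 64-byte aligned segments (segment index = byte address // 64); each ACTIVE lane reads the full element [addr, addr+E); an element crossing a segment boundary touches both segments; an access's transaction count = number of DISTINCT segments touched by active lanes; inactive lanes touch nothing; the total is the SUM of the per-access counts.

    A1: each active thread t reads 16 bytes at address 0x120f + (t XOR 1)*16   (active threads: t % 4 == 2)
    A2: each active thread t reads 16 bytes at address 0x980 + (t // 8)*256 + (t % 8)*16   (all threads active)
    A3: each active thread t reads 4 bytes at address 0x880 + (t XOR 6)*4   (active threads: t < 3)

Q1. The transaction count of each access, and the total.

A1: 3 transactions
A2: 2 transactions
A3: 1 transaction

Answer: 3,2,1; total 6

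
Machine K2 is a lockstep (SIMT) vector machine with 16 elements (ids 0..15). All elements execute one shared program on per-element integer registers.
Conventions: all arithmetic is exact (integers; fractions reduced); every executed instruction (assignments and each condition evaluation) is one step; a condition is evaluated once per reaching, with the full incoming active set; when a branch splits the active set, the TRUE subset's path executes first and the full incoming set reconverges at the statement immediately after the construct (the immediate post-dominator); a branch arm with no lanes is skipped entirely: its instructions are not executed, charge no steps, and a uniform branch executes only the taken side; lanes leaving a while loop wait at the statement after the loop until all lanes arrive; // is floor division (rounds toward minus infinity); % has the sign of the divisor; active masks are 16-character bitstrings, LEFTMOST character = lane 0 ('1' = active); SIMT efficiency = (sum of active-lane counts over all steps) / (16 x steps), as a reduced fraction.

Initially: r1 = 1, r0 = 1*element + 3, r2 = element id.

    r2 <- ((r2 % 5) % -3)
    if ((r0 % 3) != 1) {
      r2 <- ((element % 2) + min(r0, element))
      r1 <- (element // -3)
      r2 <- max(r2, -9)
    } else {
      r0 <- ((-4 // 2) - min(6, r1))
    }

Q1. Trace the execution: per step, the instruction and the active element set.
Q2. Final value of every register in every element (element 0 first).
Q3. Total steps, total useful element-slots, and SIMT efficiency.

step 0: r2 <- ((r2 % 5) % -3)        1111111111111111
step 1: eval ((r0 % 3) != 1)         1111111111111111
step 2: r2 <- ((element % 2) + min(r0, element)) 1011011011011011
step 3: r1 <- (element // -3)        1011011011011011
step 4: r2 <- max(r2, -9)            1011011011011011
step 5: r0 <- ((-4 // 2) - min(6, r1)) 0100100100100100

Answer: 6 steps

r1: 0,1,-1,-1,1,-2,-2,1,-3,-3,1,-4,-4,1,-5,-5
r0: 3,-3,5,6,-3,8,9,-3,11,12,-3,14,15,-3,17,18
r2: 0,-2,2,4,-2,6,6,-1,8,10,0,12,12,0,14,16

steps = 6; useful = 70; efficiency = 70/96 = 35/48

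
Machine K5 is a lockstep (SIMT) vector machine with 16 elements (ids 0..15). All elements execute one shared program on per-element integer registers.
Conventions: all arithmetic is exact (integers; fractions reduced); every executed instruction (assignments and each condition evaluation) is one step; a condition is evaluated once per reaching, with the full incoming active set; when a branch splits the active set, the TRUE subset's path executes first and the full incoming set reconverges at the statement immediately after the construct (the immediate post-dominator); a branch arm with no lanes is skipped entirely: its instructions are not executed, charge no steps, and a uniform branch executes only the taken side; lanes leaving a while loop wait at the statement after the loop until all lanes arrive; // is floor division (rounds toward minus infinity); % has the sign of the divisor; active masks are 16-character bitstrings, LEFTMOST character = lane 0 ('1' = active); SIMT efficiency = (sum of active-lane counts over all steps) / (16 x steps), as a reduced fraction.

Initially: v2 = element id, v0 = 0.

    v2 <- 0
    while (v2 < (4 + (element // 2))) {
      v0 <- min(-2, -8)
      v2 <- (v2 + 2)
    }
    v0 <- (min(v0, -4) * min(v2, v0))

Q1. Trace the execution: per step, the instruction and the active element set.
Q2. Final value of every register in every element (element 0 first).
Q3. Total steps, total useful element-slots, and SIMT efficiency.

step 0: v2 <- 0                      1111111111111111
step 1: eval (v2 < (4 + (element // 2))) 1111111111111111
step 2: v0 <- min(-2, -8)            1111111111111111
step 3: v2 <- (v2 + 2)               1111111111111111
step 4: eval (v2 < (4 + (element // 2))) 1111111111111111
step 5: v0 <- min(-2, -8)            1111111111111111
step 6: v2 <- (v2 + 2)               1111111111111111
step 7: eval (v2 < (4 + (element // 2))) 1111111111111111
step 8: v0 <- min(-2, -8)            0011111111111111
step 9: v2 <- (v2 + 2)               0011111111111111
step 10: eval (v2 < (4 + (element // 2))) 0011111111111111
step 11: v0 <- min(-2, -8)            0000001111111111
step 12: v2 <- (v2 + 2)               0000001111111111
step 13: eval (v2 < (4 + (element // 2))) 0000001111111111
step 14: v0 <- min(-2, -8)            0000000000111111
step 15: v2 <- (v2 + 2)               0000000000111111
step 16: eval (v2 < (4 + (element // 2))) 0000000000111111
step 17: v0 <- min(-2, -8)            0000000000000011
step 18: v2 <- (v2 + 2)               0000000000000011
step 19: eval (v2 < (4 + (element // 2))) 0000000000000011
step 20: v0 <- (min(v0, -4) * min(v2, v0)) 1111111111111111

Answer: 21 steps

v2: 4,4,6,6,6,6,8,8,8,8,10,10,10,10,12,12
v0: 64,64,64,64,64,64,64,64,64,64,64,64,64,64,64,64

steps = 21; useful = 240; efficiency = 240/336 = 5/7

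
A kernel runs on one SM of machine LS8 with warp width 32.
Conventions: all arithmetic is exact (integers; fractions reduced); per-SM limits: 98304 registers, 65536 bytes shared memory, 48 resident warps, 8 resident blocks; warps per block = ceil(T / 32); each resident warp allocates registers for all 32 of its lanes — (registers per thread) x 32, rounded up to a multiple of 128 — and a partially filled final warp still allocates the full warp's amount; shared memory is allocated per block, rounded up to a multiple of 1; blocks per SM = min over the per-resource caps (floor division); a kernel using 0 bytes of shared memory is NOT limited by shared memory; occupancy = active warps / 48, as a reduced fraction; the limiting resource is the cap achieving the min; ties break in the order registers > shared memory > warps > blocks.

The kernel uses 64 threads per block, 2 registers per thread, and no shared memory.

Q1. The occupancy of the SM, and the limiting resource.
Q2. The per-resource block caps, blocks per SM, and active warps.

Answer: occupancy 1/3, limited by blocks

registers: 384 blocks
shared memory: no limit (kernel uses none)
warps: 24 blocks
blocks: 8 blocks

Answer: 8 blocks, 16 active warps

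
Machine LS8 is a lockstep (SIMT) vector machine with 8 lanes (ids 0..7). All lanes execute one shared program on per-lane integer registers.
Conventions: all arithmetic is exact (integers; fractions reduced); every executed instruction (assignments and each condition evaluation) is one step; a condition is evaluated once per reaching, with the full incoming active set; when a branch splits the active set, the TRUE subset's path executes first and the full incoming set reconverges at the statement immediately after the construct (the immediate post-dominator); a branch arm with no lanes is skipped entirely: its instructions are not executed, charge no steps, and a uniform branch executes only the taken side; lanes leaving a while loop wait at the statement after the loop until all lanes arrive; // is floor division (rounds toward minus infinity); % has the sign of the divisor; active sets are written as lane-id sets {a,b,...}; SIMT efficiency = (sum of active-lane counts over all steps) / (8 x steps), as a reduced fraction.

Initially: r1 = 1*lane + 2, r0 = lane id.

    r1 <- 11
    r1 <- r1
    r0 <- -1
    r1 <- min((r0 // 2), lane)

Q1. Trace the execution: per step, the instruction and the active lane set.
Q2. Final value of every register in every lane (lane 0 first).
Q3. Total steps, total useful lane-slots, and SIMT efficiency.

step 0: r1 <- 11                     {0,1,2,3,4,5,6,7}
step 1: r1 <- r1                     {0,1,2,3,4,5,6,7}
step 2: r0 <- -1                     {0,1,2,3,4,5,6,7}
step 3: r1 <- min((r0 // 2), lane)   {0,1,2,3,4,5,6,7}

Answer: 4 steps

r1: -1,-1,-1,-1,-1,-1,-1,-1
r0: -1,-1,-1,-1,-1,-1,-1,-1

steps = 4; useful = 32; efficiency = 32/32 = 1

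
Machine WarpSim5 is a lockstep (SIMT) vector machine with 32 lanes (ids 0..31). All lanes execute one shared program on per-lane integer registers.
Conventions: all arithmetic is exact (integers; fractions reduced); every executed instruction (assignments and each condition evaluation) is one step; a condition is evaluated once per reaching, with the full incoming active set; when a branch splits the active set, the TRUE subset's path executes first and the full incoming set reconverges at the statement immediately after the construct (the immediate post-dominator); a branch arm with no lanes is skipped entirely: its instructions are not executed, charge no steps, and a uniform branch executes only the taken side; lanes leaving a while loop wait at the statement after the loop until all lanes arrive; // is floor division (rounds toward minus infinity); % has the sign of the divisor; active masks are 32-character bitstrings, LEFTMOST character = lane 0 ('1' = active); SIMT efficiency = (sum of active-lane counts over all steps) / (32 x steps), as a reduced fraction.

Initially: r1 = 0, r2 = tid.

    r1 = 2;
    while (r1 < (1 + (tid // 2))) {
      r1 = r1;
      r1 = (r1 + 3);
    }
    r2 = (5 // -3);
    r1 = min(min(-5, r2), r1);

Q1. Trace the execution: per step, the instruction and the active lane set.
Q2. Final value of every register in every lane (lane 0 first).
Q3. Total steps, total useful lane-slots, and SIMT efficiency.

step 0: r1 <- 2                      11111111111111111111111111111111
step 1: eval (r1 < (1 + (tid // 2))) 11111111111111111111111111111111
step 2: r1 <- r1                     00001111111111111111111111111111
step 3: r1 <- (r1 + 3)               00001111111111111111111111111111
step 4: eval (r1 < (1 + (tid // 2))) 00001111111111111111111111111111
step 5: r1 <- r1                     00000000001111111111111111111111
step 6: r1 <- (r1 + 3)               00000000001111111111111111111111
step 7: eval (r1 < (1 + (tid // 2))) 00000000001111111111111111111111
step 8: r1 <- r1                     00000000000000001111111111111111
step 9: r1 <- (r1 + 3)               00000000000000001111111111111111
step 10: eval (r1 < (1 + (tid // 2))) 00000000000000001111111111111111
step 11: r1 <- r1                     00000000000000000000001111111111
step 12: r1 <- (r1 + 3)               00000000000000000000001111111111
step 13: eval (r1 < (1 + (tid // 2))) 00000000000000000000001111111111
step 14: r1 <- r1                     00000000000000000000000000001111
step 15: r1 <- (r1 + 3)               00000000000000000000000000001111
step 16: eval (r1 < (1 + (tid // 2))) 00000000000000000000000000001111
step 17: r2 <- (5 // -3)              11111111111111111111111111111111
step 18: r1 <- min(min(-5, r2), r1)   11111111111111111111111111111111

Answer: 19 steps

r1: -5,-5,-5,-5,-5,-5,-5,-5,-5,-5,-5,-5,-5,-5,-5,-5,-5,-5,-5,-5,-5,-5,-5,-5,-5,-5,-5,-5,-5,-5,-5,-5
r2: -2,-2,-2,-2,-2,-2,-2,-2,-2,-2,-2,-2,-2,-2,-2,-2,-2,-2,-2,-2,-2,-2,-2,-2,-2,-2,-2,-2,-2,-2,-2,-2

steps = 19; useful = 368; efficiency = 368/608 = 23/38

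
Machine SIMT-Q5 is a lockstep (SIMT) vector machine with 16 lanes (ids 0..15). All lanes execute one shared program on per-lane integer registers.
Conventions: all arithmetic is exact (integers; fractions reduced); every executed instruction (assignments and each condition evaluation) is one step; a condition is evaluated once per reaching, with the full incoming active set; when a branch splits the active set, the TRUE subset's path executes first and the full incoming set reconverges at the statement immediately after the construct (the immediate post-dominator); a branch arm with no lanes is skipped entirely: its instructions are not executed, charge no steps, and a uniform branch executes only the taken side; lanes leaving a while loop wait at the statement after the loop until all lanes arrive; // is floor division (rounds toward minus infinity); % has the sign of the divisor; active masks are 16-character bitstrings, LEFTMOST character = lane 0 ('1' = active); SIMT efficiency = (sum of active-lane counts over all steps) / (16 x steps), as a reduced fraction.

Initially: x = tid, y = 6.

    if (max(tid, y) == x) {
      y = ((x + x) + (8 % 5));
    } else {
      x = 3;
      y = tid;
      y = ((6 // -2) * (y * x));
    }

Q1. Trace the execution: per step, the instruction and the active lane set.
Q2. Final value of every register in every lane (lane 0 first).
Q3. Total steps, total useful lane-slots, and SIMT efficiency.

step 0: eval (max(tid, y) == x)      1111111111111111
step 1: y <- ((x + x) + (8 % 5))     0000001111111111
step 2: x <- 3                       1111110000000000
step 3: y <- tid                     1111110000000000
step 4: y <- ((6 // -2) * (y * x))   1111110000000000

Answer: 5 steps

x: 3,3,3,3,3,3,6,7,8,9,10,11,12,13,14,15
y: 0,-9,-18,-27,-36,-45,15,17,19,21,23,25,27,29,31,33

steps = 5; useful = 44; efficiency = 44/80 = 11/20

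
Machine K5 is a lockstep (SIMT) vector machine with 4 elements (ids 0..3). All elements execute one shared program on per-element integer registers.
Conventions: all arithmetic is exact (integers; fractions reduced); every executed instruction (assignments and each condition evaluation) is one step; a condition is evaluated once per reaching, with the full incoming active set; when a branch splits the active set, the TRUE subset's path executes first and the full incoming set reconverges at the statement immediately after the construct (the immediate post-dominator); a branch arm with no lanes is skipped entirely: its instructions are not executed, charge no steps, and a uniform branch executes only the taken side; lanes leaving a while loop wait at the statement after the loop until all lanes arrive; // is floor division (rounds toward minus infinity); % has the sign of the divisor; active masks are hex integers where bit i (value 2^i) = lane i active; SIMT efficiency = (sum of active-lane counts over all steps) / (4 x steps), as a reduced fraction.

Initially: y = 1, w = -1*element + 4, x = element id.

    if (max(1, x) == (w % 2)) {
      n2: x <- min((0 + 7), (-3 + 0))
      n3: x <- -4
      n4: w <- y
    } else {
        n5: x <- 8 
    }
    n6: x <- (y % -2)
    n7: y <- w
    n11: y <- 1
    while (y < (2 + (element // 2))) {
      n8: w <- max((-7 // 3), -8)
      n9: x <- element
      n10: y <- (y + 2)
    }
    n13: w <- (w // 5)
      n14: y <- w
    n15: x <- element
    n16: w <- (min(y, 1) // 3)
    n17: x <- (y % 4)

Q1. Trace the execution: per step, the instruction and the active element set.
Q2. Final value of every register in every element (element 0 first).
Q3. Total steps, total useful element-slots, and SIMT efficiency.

step 0: eval (max(1, x) == (w % 2))  0xf
step 1: x <- min((0 + 7), (-3 + 0))  0x2
step 2: x <- -4                      0x2
step 3: w <- y                       0x2
step 4: x <- 8                       0xd
step 5: x <- (y % -2)                0xf
step 6: y <- w                       0xf
step 7: y <- 1                       0xf
step 8: eval (y < (2 + (element // 2))) 0xf
step 9: w <- max((-7 // 3), -8)      0xf
step 10: x <- element                 0xf
step 11: y <- (y + 2)                 0xf
step 12: eval (y < (2 + (element // 2))) 0xf
step 13: w <- (w // 5)                0xf
step 14: y <- w                       0xf
step 15: x <- element                 0xf
step 16: w <- (min(y, 1) // 3)        0xf
step 17: x <- (y % 4)                 0xf

Answer: 18 steps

y: -1,-1,-1,-1
w: -1,-1,-1,-1
x: 3,3,3,3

steps = 18; useful = 62; efficiency = 62/72 = 31/36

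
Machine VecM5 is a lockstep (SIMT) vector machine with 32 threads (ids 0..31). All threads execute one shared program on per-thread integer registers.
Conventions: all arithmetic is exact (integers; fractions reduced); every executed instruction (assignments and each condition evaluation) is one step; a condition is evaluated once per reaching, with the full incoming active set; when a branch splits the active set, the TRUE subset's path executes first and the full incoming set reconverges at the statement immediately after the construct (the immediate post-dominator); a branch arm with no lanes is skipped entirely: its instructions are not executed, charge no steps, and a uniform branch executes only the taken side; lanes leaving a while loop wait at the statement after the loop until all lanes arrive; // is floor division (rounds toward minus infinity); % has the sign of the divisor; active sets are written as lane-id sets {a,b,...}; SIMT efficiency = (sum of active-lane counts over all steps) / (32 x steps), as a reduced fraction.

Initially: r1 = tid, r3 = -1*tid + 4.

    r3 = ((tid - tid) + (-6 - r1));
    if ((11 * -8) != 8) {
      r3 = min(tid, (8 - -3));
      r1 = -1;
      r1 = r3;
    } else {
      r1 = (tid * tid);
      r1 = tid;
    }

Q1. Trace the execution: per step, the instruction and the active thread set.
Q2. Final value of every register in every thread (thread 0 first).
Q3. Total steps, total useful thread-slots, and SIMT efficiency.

step 0: r3 <- ((tid - tid) + (-6 - r1)) {0,1,2,3,4,5,6,7,8,9,10,11,12,13,14,15,16,17,18,19,20,21,22,23,24,25,26,27,28,29,30,31}
step 1: eval ((11 * -8) != 8)        {0,1,2,3,4,5,6,7,8,9,10,11,12,13,14,15,16,17,18,19,20,21,22,23,24,25,26,27,28,29,30,31}
step 2: r3 <- min(tid, (8 - -3))     {0,1,2,3,4,5,6,7,8,9,10,11,12,13,14,15,16,17,18,19,20,21,22,23,24,25,26,27,28,29,30,31}
step 3: r1 <- -1                     {0,1,2,3,4,5,6,7,8,9,10,11,12,13,14,15,16,17,18,19,20,21,22,23,24,25,26,27,28,29,30,31}
step 4: r1 <- r3                     {0,1,2,3,4,5,6,7,8,9,10,11,12,13,14,15,16,17,18,19,20,21,22,23,24,25,26,27,28,29,30,31}

Answer: 5 steps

r1: 0,1,2,3,4,5,6,7,8,9,10,11,11,11,11,11,11,11,11,11,11,11,11,11,11,11,11,11,11,11,11,11
r3: 0,1,2,3,4,5,6,7,8,9,10,11,11,11,11,11,11,11,11,11,11,11,11,11,11,11,11,11,11,11,11,11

steps = 5; useful = 160; efficiency = 160/160 = 1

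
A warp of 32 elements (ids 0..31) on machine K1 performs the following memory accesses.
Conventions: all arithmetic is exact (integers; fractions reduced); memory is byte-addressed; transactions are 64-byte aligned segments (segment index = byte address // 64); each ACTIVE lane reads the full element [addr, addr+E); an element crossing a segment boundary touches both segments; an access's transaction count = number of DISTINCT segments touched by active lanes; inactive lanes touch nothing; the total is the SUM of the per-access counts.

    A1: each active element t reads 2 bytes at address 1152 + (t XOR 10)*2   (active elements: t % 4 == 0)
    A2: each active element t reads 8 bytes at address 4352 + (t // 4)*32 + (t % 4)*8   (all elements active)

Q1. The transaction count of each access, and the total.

A1: 1 transaction
A2: 4 transactions

Answer: 1,4; total 5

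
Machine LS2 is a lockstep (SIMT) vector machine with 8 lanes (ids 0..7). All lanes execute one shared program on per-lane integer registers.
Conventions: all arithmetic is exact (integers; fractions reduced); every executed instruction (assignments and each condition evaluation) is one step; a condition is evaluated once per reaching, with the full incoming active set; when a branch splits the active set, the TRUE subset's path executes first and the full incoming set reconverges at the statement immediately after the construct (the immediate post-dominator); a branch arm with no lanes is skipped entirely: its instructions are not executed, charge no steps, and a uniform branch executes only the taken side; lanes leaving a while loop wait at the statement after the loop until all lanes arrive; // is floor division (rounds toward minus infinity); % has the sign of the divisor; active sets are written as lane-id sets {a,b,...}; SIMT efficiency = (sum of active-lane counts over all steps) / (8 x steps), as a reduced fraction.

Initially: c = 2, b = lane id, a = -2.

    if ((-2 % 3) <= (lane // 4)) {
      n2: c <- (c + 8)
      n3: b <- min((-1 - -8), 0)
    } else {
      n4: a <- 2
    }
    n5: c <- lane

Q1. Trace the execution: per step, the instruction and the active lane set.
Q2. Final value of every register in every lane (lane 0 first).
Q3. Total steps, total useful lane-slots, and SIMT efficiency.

step 0: eval ((-2 % 3) <= (lane // 4)) {0,1,2,3,4,5,6,7}
step 1: c <- (c + 8)                 {4,5,6,7}
step 2: b <- min((-1 - -8), 0)       {4,5,6,7}
step 3: a <- 2                       {0,1,2,3}
step 4: c <- lane                    {0,1,2,3,4,5,6,7}

Answer: 5 steps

c: 0,1,2,3,4,5,6,7
b: 0,1,2,3,0,0,0,0
a: 2,2,2,2,-2,-2,-2,-2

steps = 5; useful = 28; efficiency = 28/40 = 7/10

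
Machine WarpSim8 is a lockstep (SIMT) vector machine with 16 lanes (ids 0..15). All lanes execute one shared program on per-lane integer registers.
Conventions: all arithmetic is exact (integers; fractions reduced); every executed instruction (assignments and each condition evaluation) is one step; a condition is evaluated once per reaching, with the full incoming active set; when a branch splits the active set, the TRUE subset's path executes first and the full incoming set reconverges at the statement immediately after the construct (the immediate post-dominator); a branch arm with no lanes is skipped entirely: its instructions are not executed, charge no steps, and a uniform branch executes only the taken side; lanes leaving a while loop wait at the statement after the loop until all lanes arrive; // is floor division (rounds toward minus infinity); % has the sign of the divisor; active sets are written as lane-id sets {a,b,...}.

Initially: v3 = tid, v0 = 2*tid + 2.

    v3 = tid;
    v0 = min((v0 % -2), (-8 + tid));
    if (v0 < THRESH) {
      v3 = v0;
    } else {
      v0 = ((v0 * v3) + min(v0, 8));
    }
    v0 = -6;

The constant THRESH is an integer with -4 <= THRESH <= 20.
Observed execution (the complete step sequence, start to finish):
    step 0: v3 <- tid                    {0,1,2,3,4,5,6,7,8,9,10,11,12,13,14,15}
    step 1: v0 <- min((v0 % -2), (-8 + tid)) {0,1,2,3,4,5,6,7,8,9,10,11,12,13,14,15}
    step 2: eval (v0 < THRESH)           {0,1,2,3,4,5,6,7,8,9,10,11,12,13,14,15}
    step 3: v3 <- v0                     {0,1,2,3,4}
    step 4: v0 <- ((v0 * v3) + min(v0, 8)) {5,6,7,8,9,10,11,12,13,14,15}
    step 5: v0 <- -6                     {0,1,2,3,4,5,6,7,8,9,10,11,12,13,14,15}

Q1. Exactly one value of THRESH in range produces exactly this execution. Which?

Answer: THRESH = -3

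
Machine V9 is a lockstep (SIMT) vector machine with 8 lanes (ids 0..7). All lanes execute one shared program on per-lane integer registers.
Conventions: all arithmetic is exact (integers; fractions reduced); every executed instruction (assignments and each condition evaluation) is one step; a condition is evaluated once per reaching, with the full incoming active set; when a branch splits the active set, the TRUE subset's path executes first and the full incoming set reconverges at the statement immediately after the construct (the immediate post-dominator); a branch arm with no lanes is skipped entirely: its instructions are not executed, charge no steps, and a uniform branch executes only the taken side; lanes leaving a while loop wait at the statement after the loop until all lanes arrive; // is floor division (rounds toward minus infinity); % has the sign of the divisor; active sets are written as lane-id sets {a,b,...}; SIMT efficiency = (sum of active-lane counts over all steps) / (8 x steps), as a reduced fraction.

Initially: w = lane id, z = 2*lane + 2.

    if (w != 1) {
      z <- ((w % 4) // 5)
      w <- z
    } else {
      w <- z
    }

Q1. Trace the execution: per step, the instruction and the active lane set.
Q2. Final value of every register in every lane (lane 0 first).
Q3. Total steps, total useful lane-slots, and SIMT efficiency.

step 0: eval (w != 1)                {0,1,2,3,4,5,6,7}
step 1: z <- ((w % 4) // 5)          {0,2,3,4,5,6,7}
step 2: w <- z                       {0,2,3,4,5,6,7}
step 3: w <- z                       {1}

Answer: 4 steps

w: 0,4,0,0,0,0,0,0
z: 0,4,0,0,0,0,0,0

steps = 4; useful = 23; efficiency = 23/32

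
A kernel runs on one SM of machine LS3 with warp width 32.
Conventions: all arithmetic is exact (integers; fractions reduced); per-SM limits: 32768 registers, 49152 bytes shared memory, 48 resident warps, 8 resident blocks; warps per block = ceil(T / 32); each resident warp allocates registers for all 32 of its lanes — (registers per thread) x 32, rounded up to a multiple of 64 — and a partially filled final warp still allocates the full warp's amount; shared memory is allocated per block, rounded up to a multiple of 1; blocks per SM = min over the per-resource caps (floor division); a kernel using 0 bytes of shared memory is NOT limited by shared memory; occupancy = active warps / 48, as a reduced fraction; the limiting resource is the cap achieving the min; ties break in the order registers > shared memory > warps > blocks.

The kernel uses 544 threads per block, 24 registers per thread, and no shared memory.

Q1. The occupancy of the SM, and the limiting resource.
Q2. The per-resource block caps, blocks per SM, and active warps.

Answer: occupancy 17/24, limited by registers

registers: 2 blocks
shared memory: no limit (kernel uses none)
warps: 2 blocks
blocks: 8 blocks

Answer: 2 blocks, 34 active warps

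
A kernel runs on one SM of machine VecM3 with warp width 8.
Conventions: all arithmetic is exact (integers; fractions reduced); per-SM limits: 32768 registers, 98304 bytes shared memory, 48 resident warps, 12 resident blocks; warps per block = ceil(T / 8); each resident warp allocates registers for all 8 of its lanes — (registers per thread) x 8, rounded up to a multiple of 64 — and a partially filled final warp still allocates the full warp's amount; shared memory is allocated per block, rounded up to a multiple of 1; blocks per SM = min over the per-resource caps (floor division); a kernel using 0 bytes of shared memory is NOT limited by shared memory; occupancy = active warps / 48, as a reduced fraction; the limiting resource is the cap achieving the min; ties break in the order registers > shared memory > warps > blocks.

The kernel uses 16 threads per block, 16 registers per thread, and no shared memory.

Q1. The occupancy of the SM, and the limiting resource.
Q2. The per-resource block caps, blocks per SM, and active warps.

Answer: occupancy 1/2, limited by blocks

registers: 128 blocks
shared memory: no limit (kernel uses none)
warps: 24 blocks
blocks: 12 blocks

Answer: 12 blocks, 24 active warps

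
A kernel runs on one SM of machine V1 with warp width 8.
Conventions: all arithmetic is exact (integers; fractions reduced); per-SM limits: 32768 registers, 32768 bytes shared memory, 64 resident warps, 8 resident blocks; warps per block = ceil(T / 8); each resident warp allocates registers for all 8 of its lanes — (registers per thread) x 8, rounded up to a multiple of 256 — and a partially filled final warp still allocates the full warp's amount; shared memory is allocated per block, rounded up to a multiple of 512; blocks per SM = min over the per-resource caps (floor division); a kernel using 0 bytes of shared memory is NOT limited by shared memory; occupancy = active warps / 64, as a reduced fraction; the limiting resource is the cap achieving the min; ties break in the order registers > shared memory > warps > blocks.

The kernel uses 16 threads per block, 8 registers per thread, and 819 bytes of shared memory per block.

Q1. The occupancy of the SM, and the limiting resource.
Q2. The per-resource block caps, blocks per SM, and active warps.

Answer: occupancy 1/4, limited by blocks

registers: 64 blocks
shared memory: 32 blocks
warps: 32 blocks
blocks: 8 blocks

Answer: 8 blocks, 16 active warps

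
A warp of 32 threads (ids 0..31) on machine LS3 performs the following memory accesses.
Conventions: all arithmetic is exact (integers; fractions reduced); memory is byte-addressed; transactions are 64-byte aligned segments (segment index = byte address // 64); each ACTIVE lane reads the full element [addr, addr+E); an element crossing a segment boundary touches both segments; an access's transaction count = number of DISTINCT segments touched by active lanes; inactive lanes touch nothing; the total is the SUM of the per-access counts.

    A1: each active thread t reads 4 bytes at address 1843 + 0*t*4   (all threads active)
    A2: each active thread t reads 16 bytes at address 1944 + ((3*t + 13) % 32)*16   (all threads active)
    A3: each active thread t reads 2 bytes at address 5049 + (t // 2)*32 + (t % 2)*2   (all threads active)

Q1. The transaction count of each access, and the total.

A1: 1 transaction
A2: 9 transactions
A3: 9 transactions

Answer: 1,9,9; total 19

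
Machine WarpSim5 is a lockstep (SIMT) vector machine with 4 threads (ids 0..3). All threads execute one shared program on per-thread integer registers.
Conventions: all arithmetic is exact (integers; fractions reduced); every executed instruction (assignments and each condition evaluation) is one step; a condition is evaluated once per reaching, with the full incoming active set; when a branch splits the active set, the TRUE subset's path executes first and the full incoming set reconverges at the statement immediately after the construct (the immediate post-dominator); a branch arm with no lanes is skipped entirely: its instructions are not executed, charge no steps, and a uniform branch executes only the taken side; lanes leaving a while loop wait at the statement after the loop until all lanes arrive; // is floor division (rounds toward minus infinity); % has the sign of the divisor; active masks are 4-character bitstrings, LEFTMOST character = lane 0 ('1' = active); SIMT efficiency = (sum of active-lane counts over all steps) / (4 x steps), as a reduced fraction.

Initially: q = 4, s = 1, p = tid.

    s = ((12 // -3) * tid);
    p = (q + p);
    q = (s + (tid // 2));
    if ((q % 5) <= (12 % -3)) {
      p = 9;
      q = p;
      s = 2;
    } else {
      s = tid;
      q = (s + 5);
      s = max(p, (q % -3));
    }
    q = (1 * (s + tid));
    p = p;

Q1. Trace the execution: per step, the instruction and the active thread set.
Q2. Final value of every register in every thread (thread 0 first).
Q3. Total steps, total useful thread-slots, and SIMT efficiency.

step 0: s <- ((12 // -3) * tid)      1111
step 1: p <- (q + p)                 1111
step 2: q <- (s + (tid // 2))        1111
step 3: eval ((q % 5) <= (12 % -3))  1111
step 4: p <- 9                       1000
step 5: q <- p                       1000
step 6: s <- 2                       1000
step 7: s <- tid                     0111
step 8: q <- (s + 5)                 0111
step 9: s <- max(p, (q % -3))        0111
step 10: q <- (1 * (s + tid))         1111
step 11: p <- p                       1111

Answer: 12 steps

q: 2,6,8,10
s: 2,5,6,7
p: 9,5,6,7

steps = 12; useful = 36; efficiency = 36/48 = 3/4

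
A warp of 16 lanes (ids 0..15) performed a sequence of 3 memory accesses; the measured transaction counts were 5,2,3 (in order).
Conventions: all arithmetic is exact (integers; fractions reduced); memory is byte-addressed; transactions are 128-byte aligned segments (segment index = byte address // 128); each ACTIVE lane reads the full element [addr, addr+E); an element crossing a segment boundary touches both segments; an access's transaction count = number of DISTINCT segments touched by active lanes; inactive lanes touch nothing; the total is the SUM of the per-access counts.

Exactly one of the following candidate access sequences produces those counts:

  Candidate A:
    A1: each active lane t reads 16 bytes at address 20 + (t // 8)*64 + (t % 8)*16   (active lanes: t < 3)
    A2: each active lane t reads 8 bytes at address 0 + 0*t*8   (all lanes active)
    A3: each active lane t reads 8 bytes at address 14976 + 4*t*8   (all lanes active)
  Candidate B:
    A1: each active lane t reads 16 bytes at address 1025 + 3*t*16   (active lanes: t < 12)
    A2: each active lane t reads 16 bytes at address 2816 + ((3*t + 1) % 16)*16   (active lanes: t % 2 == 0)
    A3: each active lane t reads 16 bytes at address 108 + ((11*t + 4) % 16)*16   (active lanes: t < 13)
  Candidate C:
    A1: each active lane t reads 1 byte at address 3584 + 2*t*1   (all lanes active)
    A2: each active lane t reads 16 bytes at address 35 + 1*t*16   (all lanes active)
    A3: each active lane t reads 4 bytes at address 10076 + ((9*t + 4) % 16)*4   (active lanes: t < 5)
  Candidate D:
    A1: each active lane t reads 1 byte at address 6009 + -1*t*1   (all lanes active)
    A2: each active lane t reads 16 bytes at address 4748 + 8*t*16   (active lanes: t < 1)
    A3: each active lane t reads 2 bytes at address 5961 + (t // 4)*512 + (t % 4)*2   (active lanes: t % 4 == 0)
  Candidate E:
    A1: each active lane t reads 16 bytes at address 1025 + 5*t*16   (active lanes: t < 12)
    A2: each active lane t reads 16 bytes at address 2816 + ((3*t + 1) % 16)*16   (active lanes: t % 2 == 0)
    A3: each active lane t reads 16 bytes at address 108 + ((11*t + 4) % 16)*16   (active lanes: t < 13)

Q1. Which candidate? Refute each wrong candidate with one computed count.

A: A1 gives 1 transaction, not 5
C: A1 gives 1 transaction, not 5
D: A1 gives 1 transaction, not 5
E: A1 gives 8 transactions, not 5
B: all counts match (5,2,3)

Answer: B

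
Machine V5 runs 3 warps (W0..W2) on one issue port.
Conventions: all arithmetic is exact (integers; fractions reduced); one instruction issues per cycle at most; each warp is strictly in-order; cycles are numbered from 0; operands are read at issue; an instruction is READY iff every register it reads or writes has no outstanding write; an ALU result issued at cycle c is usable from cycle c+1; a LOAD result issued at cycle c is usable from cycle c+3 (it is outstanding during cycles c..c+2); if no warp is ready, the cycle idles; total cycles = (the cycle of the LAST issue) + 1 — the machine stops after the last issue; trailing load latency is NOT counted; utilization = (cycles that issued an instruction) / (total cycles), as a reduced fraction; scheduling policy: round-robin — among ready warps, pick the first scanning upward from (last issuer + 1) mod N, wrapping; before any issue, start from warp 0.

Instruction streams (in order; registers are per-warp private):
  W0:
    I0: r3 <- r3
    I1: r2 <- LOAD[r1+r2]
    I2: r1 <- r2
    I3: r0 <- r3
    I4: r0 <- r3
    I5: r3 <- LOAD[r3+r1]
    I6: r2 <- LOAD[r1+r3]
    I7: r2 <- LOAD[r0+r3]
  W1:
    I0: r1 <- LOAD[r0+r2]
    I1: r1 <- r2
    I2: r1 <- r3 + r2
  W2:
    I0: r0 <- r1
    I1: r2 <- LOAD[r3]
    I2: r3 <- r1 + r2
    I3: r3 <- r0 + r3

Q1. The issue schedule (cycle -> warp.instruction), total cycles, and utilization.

cycle 0: W0.I0
cycle 1: W1.I0
cycle 2: W2.I0
cycle 3: W0.I1
cycle 4: W1.I1
cycle 5: W2.I1
cycle 6: W0.I2
cycle 7: W1.I2
cycle 8: W2.I2
cycle 9: W0.I3
cycle 10: W2.I3
cycle 11: W0.I4
cycle 12: W0.I5
cycle 13: idle
cycle 14: idle
cycle 15: W0.I6
cycle 16: idle
cycle 17: idle
cycle 18: W0.I7

Answer: 19 cycles, utilization 15/19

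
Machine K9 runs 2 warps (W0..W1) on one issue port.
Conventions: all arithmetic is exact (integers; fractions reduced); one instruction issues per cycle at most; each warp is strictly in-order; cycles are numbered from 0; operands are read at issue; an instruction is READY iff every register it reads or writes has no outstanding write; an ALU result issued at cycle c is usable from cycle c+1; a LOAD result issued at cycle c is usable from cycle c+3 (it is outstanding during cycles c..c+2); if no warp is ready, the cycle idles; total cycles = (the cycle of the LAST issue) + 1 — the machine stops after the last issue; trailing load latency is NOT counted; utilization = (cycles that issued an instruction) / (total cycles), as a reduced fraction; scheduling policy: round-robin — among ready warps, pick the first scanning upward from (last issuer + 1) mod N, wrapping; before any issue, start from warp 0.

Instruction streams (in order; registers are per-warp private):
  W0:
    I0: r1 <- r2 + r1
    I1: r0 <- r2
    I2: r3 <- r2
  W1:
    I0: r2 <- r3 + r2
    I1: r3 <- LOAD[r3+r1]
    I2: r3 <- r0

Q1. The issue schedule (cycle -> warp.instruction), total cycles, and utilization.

cycle 0: W0.I0
cycle 1: W1.I0
cycle 2: W0.I1
cycle 3: W1.I1
cycle 4: W0.I2
cycle 5: idle
cycle 6: W1.I2

Answer: 7 cycles, utilization 6/7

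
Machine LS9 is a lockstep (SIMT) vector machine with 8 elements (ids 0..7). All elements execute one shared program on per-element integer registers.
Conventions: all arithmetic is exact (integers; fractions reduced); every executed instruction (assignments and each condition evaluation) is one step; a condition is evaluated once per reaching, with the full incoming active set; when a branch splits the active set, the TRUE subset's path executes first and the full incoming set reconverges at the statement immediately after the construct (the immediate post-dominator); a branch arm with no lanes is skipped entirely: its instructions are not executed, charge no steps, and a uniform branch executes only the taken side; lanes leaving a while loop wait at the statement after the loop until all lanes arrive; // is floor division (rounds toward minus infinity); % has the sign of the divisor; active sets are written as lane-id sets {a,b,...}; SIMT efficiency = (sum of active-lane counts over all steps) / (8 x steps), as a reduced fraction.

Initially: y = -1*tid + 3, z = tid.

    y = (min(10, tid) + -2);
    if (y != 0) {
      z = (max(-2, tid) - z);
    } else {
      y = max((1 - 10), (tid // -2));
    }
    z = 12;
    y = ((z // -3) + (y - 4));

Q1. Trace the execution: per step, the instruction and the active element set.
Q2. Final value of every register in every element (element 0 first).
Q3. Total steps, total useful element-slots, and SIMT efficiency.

step 0: y <- (min(10, tid) + -2)     {0,1,2,3,4,5,6,7}
step 1: eval (y != 0)                {0,1,2,3,4,5,6,7}
step 2: z <- (max(-2, tid) - z)      {0,1,3,4,5,6,7}
step 3: y <- max((1 - 10), (tid // -2)) {2}
step 4: z <- 12                      {0,1,2,3,4,5,6,7}
step 5: y <- ((z // -3) + (y - 4))   {0,1,2,3,4,5,6,7}

Answer: 6 steps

y: -10,-9,-9,-7,-6,-5,-4,-3
z: 12,12,12,12,12,12,12,12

steps = 6; useful = 40; efficiency = 40/48 = 5/6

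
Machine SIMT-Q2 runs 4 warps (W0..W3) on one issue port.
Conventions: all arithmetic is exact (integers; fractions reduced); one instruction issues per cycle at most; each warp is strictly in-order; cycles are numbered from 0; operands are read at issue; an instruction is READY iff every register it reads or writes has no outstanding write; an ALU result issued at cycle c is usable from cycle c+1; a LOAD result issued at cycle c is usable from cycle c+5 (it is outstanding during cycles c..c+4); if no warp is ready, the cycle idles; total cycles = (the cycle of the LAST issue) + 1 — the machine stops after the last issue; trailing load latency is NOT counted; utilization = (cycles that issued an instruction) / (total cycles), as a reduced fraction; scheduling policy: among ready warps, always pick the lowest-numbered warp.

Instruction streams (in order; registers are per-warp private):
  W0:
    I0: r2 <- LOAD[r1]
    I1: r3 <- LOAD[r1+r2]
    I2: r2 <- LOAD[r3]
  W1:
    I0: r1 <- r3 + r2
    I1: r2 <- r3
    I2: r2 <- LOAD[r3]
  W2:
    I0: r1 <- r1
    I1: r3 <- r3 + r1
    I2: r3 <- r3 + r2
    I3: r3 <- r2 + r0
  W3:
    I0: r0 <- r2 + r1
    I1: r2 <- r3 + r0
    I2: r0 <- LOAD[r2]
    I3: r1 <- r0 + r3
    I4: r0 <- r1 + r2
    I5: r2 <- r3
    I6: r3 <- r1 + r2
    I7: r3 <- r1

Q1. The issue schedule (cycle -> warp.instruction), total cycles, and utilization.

cycle 0: W0.I0
cycle 1: W1.I0
cycle 2: W1.I1
cycle 3: W1.I2
cycle 4: W2.I0
cycle 5: W0.I1
cycle 6: W2.I1
cycle 7: W2.I2
cycle 8: W2.I3
cycle 9: W3.I0
cycle 10: W0.I2
cycle 11: W3.I1
cycle 12: W3.I2
cycle 13: idle
cycle 14: idle
cycle 15: idle
cycle 16: idle
cycle 17: W3.I3
cycle 18: W3.I4
cycle 19: W3.I5
cycle 20: W3.I6
cycle 21: W3.I7

Answer: 22 cycles, utilization 9/11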